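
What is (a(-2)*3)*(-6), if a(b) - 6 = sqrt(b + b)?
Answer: -108 - 36*I ≈ -108.0 - 36.0*I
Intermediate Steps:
a(b) = 6 + sqrt(2)*sqrt(b) (a(b) = 6 + sqrt(b + b) = 6 + sqrt(2*b) = 6 + sqrt(2)*sqrt(b))
(a(-2)*3)*(-6) = ((6 + sqrt(2)*sqrt(-2))*3)*(-6) = ((6 + sqrt(2)*(I*sqrt(2)))*3)*(-6) = ((6 + 2*I)*3)*(-6) = (18 + 6*I)*(-6) = -108 - 36*I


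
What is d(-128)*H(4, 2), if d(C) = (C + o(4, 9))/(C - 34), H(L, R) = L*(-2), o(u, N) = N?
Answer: -476/81 ≈ -5.8765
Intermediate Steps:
H(L, R) = -2*L
d(C) = (9 + C)/(-34 + C) (d(C) = (C + 9)/(C - 34) = (9 + C)/(-34 + C))
d(-128)*H(4, 2) = ((9 - 128)/(-34 - 128))*(-2*4) = (-119/(-162))*(-8) = -1/162*(-119)*(-8) = (119/162)*(-8) = -476/81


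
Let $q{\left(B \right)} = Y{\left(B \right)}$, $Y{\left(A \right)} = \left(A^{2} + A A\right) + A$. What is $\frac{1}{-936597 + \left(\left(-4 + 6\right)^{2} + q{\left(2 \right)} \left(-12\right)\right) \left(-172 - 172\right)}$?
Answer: $- \frac{1}{896693} \approx -1.1152 \cdot 10^{-6}$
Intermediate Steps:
$Y{\left(A \right)} = A + 2 A^{2}$ ($Y{\left(A \right)} = \left(A^{2} + A^{2}\right) + A = 2 A^{2} + A = A + 2 A^{2}$)
$q{\left(B \right)} = B \left(1 + 2 B\right)$
$\frac{1}{-936597 + \left(\left(-4 + 6\right)^{2} + q{\left(2 \right)} \left(-12\right)\right) \left(-172 - 172\right)} = \frac{1}{-936597 + \left(\left(-4 + 6\right)^{2} + 2 \left(1 + 2 \cdot 2\right) \left(-12\right)\right) \left(-172 - 172\right)} = \frac{1}{-936597 + \left(2^{2} + 2 \left(1 + 4\right) \left(-12\right)\right) \left(-344\right)} = \frac{1}{-936597 + \left(4 + 2 \cdot 5 \left(-12\right)\right) \left(-344\right)} = \frac{1}{-936597 + \left(4 + 10 \left(-12\right)\right) \left(-344\right)} = \frac{1}{-936597 + \left(4 - 120\right) \left(-344\right)} = \frac{1}{-936597 - -39904} = \frac{1}{-936597 + 39904} = \frac{1}{-896693} = - \frac{1}{896693}$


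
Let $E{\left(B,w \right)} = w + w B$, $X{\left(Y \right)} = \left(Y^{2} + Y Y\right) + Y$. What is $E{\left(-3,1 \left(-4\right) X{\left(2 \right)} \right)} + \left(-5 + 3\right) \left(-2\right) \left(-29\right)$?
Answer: $-36$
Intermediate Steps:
$X{\left(Y \right)} = Y + 2 Y^{2}$ ($X{\left(Y \right)} = \left(Y^{2} + Y^{2}\right) + Y = 2 Y^{2} + Y = Y + 2 Y^{2}$)
$E{\left(B,w \right)} = w + B w$
$E{\left(-3,1 \left(-4\right) X{\left(2 \right)} \right)} + \left(-5 + 3\right) \left(-2\right) \left(-29\right) = 1 \left(-4\right) 2 \left(1 + 2 \cdot 2\right) \left(1 - 3\right) + \left(-5 + 3\right) \left(-2\right) \left(-29\right) = - 4 \cdot 2 \left(1 + 4\right) \left(-2\right) + \left(-2\right) \left(-2\right) \left(-29\right) = - 4 \cdot 2 \cdot 5 \left(-2\right) + 4 \left(-29\right) = \left(-4\right) 10 \left(-2\right) - 116 = \left(-40\right) \left(-2\right) - 116 = 80 - 116 = -36$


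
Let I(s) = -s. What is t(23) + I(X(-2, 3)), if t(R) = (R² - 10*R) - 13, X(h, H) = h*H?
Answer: 292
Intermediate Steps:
X(h, H) = H*h
t(R) = -13 + R² - 10*R
t(23) + I(X(-2, 3)) = (-13 + 23² - 10*23) - 3*(-2) = (-13 + 529 - 230) - 1*(-6) = 286 + 6 = 292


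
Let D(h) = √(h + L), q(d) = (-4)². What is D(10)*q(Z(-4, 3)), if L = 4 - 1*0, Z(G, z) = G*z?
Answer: 16*√14 ≈ 59.867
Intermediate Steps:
q(d) = 16
L = 4 (L = 4 + 0 = 4)
D(h) = √(4 + h) (D(h) = √(h + 4) = √(4 + h))
D(10)*q(Z(-4, 3)) = √(4 + 10)*16 = √14*16 = 16*√14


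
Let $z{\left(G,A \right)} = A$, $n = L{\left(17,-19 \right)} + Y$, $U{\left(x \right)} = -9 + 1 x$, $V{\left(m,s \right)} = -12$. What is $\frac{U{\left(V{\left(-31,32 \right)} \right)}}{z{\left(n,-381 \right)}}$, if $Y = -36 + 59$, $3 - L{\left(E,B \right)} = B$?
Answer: $\frac{7}{127} \approx 0.055118$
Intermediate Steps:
$L{\left(E,B \right)} = 3 - B$
$Y = 23$
$U{\left(x \right)} = -9 + x$
$n = 45$ ($n = \left(3 - -19\right) + 23 = \left(3 + 19\right) + 23 = 22 + 23 = 45$)
$\frac{U{\left(V{\left(-31,32 \right)} \right)}}{z{\left(n,-381 \right)}} = \frac{-9 - 12}{-381} = \left(-21\right) \left(- \frac{1}{381}\right) = \frac{7}{127}$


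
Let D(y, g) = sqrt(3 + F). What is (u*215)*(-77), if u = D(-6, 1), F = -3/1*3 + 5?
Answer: -16555*I ≈ -16555.0*I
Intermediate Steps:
F = -4 (F = -3*1*3 + 5 = -3*3 + 5 = -9 + 5 = -4)
D(y, g) = I (D(y, g) = sqrt(3 - 4) = sqrt(-1) = I)
u = I ≈ 1.0*I
(u*215)*(-77) = (I*215)*(-77) = (215*I)*(-77) = -16555*I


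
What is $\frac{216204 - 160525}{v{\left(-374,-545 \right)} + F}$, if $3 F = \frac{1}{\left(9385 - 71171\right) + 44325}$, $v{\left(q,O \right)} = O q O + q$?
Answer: $- \frac{2916633057}{5819108246293} \approx -0.00050122$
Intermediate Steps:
$v{\left(q,O \right)} = q + q O^{2}$ ($v{\left(q,O \right)} = q O^{2} + q = q + q O^{2}$)
$F = - \frac{1}{52383}$ ($F = \frac{1}{3 \left(\left(9385 - 71171\right) + 44325\right)} = \frac{1}{3 \left(-61786 + 44325\right)} = \frac{1}{3 \left(-17461\right)} = \frac{1}{3} \left(- \frac{1}{17461}\right) = - \frac{1}{52383} \approx -1.909 \cdot 10^{-5}$)
$\frac{216204 - 160525}{v{\left(-374,-545 \right)} + F} = \frac{216204 - 160525}{- 374 \left(1 + \left(-545\right)^{2}\right) - \frac{1}{52383}} = \frac{55679}{- 374 \left(1 + 297025\right) - \frac{1}{52383}} = \frac{55679}{\left(-374\right) 297026 - \frac{1}{52383}} = \frac{55679}{-111087724 - \frac{1}{52383}} = \frac{55679}{- \frac{5819108246293}{52383}} = 55679 \left(- \frac{52383}{5819108246293}\right) = - \frac{2916633057}{5819108246293}$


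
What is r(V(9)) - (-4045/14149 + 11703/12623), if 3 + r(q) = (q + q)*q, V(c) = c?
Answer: 28283323781/178602827 ≈ 158.36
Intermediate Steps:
r(q) = -3 + 2*q² (r(q) = -3 + (q + q)*q = -3 + (2*q)*q = -3 + 2*q²)
r(V(9)) - (-4045/14149 + 11703/12623) = (-3 + 2*9²) - (-4045/14149 + 11703/12623) = (-3 + 2*81) - (-4045*1/14149 + 11703*(1/12623)) = (-3 + 162) - (-4045/14149 + 11703/12623) = 159 - 1*114525712/178602827 = 159 - 114525712/178602827 = 28283323781/178602827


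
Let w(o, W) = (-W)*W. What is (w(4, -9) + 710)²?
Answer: 395641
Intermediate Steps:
w(o, W) = -W²
(w(4, -9) + 710)² = (-1*(-9)² + 710)² = (-1*81 + 710)² = (-81 + 710)² = 629² = 395641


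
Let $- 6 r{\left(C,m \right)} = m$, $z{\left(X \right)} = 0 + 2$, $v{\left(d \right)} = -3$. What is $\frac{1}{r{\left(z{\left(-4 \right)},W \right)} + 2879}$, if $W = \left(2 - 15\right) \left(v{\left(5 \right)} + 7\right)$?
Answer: $\frac{3}{8663} \approx 0.0003463$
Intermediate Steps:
$z{\left(X \right)} = 2$
$W = -52$ ($W = \left(2 - 15\right) \left(-3 + 7\right) = \left(-13\right) 4 = -52$)
$r{\left(C,m \right)} = - \frac{m}{6}$
$\frac{1}{r{\left(z{\left(-4 \right)},W \right)} + 2879} = \frac{1}{\left(- \frac{1}{6}\right) \left(-52\right) + 2879} = \frac{1}{\frac{26}{3} + 2879} = \frac{1}{\frac{8663}{3}} = \frac{3}{8663}$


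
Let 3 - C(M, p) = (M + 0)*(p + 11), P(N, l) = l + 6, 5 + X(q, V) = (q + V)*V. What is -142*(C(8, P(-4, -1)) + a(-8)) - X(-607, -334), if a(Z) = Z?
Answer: -295403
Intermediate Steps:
X(q, V) = -5 + V*(V + q) (X(q, V) = -5 + (q + V)*V = -5 + (V + q)*V = -5 + V*(V + q))
P(N, l) = 6 + l
C(M, p) = 3 - M*(11 + p) (C(M, p) = 3 - (M + 0)*(p + 11) = 3 - M*(11 + p))
-142*(C(8, P(-4, -1)) + a(-8)) - X(-607, -334) = -142*((3 - 11*8 - 1*8*(6 - 1)) - 8) - (-5 + (-334)**2 - 334*(-607)) = -142*((3 - 88 - 1*8*5) - 8) - (-5 + 111556 + 202738) = -142*((3 - 88 - 40) - 8) - 1*314289 = -142*(-125 - 8) - 314289 = -142*(-133) - 314289 = 18886 - 314289 = -295403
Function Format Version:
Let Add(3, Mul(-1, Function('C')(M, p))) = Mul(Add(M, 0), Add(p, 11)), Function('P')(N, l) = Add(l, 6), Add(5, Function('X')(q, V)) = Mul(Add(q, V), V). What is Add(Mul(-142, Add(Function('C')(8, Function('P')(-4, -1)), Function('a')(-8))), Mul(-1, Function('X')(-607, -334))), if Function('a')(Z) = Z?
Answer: -295403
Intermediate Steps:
Function('X')(q, V) = Add(-5, Mul(V, Add(V, q))) (Function('X')(q, V) = Add(-5, Mul(Add(q, V), V)) = Add(-5, Mul(Add(V, q), V)) = Add(-5, Mul(V, Add(V, q))))
Function('P')(N, l) = Add(6, l)
Function('C')(M, p) = Add(3, Mul(-1, M, Add(11, p))) (Function('C')(M, p) = Add(3, Mul(-1, Mul(Add(M, 0), Add(p, 11)))) = Add(3, Mul(-1, Mul(M, Add(11, p)))) = Add(3, Mul(-1, M, Add(11, p))))
Add(Mul(-142, Add(Function('C')(8, Function('P')(-4, -1)), Function('a')(-8))), Mul(-1, Function('X')(-607, -334))) = Add(Mul(-142, Add(Add(3, Mul(-11, 8), Mul(-1, 8, Add(6, -1))), -8)), Mul(-1, Add(-5, Pow(-334, 2), Mul(-334, -607)))) = Add(Mul(-142, Add(Add(3, -88, Mul(-1, 8, 5)), -8)), Mul(-1, Add(-5, 111556, 202738))) = Add(Mul(-142, Add(Add(3, -88, -40), -8)), Mul(-1, 314289)) = Add(Mul(-142, Add(-125, -8)), -314289) = Add(Mul(-142, -133), -314289) = Add(18886, -314289) = -295403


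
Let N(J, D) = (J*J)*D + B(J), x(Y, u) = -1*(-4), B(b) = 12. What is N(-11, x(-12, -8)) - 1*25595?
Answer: -25099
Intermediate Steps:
x(Y, u) = 4
N(J, D) = 12 + D*J² (N(J, D) = (J*J)*D + 12 = J²*D + 12 = D*J² + 12 = 12 + D*J²)
N(-11, x(-12, -8)) - 1*25595 = (12 + 4*(-11)²) - 1*25595 = (12 + 4*121) - 25595 = (12 + 484) - 25595 = 496 - 25595 = -25099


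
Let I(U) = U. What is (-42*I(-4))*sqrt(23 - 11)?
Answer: 336*sqrt(3) ≈ 581.97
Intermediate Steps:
(-42*I(-4))*sqrt(23 - 11) = (-42*(-4))*sqrt(23 - 11) = 168*sqrt(12) = 168*(2*sqrt(3)) = 336*sqrt(3)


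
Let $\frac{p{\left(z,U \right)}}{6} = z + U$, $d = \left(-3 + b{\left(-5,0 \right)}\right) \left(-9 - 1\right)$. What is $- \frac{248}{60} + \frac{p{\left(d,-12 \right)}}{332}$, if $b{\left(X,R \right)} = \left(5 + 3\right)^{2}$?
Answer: $- \frac{19141}{1245} \approx -15.374$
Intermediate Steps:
$b{\left(X,R \right)} = 64$ ($b{\left(X,R \right)} = 8^{2} = 64$)
$d = -610$ ($d = \left(-3 + 64\right) \left(-9 - 1\right) = 61 \left(-10\right) = -610$)
$p{\left(z,U \right)} = 6 U + 6 z$ ($p{\left(z,U \right)} = 6 \left(z + U\right) = 6 \left(U + z\right) = 6 U + 6 z$)
$- \frac{248}{60} + \frac{p{\left(d,-12 \right)}}{332} = - \frac{248}{60} + \frac{6 \left(-12\right) + 6 \left(-610\right)}{332} = \left(-248\right) \frac{1}{60} + \left(-72 - 3660\right) \frac{1}{332} = - \frac{62}{15} - \frac{933}{83} = - \frac{19141}{1245}$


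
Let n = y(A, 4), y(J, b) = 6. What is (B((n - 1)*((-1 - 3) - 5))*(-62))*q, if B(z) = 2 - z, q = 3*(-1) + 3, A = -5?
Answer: 0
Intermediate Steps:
n = 6
q = 0 (q = -3 + 3 = 0)
(B((n - 1)*((-1 - 3) - 5))*(-62))*q = ((2 - (6 - 1)*((-1 - 3) - 5))*(-62))*0 = ((2 - 5*(-4 - 5))*(-62))*0 = ((2 - 5*(-9))*(-62))*0 = ((2 - 1*(-45))*(-62))*0 = ((2 + 45)*(-62))*0 = (47*(-62))*0 = -2914*0 = 0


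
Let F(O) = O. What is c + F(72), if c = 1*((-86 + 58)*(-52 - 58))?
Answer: 3152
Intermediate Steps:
c = 3080 (c = 1*(-28*(-110)) = 1*3080 = 3080)
c + F(72) = 3080 + 72 = 3152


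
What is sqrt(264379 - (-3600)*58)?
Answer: sqrt(473179) ≈ 687.88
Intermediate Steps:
sqrt(264379 - (-3600)*58) = sqrt(264379 - 75*(-2784)) = sqrt(264379 + 208800) = sqrt(473179)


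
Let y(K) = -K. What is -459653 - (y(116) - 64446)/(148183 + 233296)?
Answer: -175347902225/381479 ≈ -4.5965e+5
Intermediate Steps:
-459653 - (y(116) - 64446)/(148183 + 233296) = -459653 - (-1*116 - 64446)/(148183 + 233296) = -459653 - (-116 - 64446)/381479 = -459653 - (-64562)/381479 = -459653 - 1*(-64562/381479) = -459653 + 64562/381479 = -175347902225/381479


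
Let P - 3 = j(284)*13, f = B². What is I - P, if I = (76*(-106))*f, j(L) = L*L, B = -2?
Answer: -1080755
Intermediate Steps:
f = 4 (f = (-2)² = 4)
j(L) = L²
I = -32224 (I = (76*(-106))*4 = -8056*4 = -32224)
P = 1048531 (P = 3 + 284²*13 = 3 + 80656*13 = 3 + 1048528 = 1048531)
I - P = -32224 - 1*1048531 = -32224 - 1048531 = -1080755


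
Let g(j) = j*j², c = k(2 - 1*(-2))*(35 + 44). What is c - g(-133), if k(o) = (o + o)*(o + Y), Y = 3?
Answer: 2357061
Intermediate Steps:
k(o) = 2*o*(3 + o) (k(o) = (o + o)*(o + 3) = (2*o)*(3 + o) = 2*o*(3 + o))
c = 4424 (c = (2*(2 - 1*(-2))*(3 + (2 - 1*(-2))))*(35 + 44) = (2*(2 + 2)*(3 + (2 + 2)))*79 = (2*4*(3 + 4))*79 = (2*4*7)*79 = 56*79 = 4424)
g(j) = j³
c - g(-133) = 4424 - 1*(-133)³ = 4424 - 1*(-2352637) = 4424 + 2352637 = 2357061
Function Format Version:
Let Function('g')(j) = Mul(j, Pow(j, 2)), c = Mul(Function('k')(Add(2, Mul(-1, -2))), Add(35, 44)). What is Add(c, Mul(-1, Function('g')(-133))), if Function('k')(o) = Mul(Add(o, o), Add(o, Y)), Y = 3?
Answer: 2357061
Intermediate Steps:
Function('k')(o) = Mul(2, o, Add(3, o)) (Function('k')(o) = Mul(Add(o, o), Add(o, 3)) = Mul(Mul(2, o), Add(3, o)) = Mul(2, o, Add(3, o)))
c = 4424 (c = Mul(Mul(2, Add(2, Mul(-1, -2)), Add(3, Add(2, Mul(-1, -2)))), Add(35, 44)) = Mul(Mul(2, Add(2, 2), Add(3, Add(2, 2))), 79) = Mul(Mul(2, 4, Add(3, 4)), 79) = Mul(Mul(2, 4, 7), 79) = Mul(56, 79) = 4424)
Function('g')(j) = Pow(j, 3)
Add(c, Mul(-1, Function('g')(-133))) = Add(4424, Mul(-1, Pow(-133, 3))) = Add(4424, Mul(-1, -2352637)) = Add(4424, 2352637) = 2357061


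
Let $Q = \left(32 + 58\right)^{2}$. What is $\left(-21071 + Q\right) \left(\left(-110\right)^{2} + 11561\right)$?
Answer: $-306906831$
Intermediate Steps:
$Q = 8100$ ($Q = 90^{2} = 8100$)
$\left(-21071 + Q\right) \left(\left(-110\right)^{2} + 11561\right) = \left(-21071 + 8100\right) \left(\left(-110\right)^{2} + 11561\right) = - 12971 \left(12100 + 11561\right) = \left(-12971\right) 23661 = -306906831$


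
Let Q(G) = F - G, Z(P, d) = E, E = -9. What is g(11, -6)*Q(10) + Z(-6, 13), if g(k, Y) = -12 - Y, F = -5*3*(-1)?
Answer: -39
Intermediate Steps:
Z(P, d) = -9
F = 15 (F = -15*(-1) = 15)
Q(G) = 15 - G
g(11, -6)*Q(10) + Z(-6, 13) = (-12 - 1*(-6))*(15 - 1*10) - 9 = (-12 + 6)*(15 - 10) - 9 = -6*5 - 9 = -30 - 9 = -39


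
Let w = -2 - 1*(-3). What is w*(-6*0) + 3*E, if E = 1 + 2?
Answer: 9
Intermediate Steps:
w = 1 (w = -2 + 3 = 1)
E = 3
w*(-6*0) + 3*E = 1*(-6*0) + 3*3 = 1*0 + 9 = 0 + 9 = 9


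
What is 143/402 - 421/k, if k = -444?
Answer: 38789/29748 ≈ 1.3039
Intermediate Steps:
143/402 - 421/k = 143/402 - 421/(-444) = 143*(1/402) - 421*(-1/444) = 143/402 + 421/444 = 38789/29748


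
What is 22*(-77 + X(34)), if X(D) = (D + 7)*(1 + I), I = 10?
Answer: 8228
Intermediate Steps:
X(D) = 77 + 11*D (X(D) = (D + 7)*(1 + 10) = (7 + D)*11 = 77 + 11*D)
22*(-77 + X(34)) = 22*(-77 + (77 + 11*34)) = 22*(-77 + (77 + 374)) = 22*(-77 + 451) = 22*374 = 8228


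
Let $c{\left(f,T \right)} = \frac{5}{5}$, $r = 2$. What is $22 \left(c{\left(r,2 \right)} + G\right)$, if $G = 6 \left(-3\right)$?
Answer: $-374$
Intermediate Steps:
$c{\left(f,T \right)} = 1$ ($c{\left(f,T \right)} = 5 \cdot \frac{1}{5} = 1$)
$G = -18$
$22 \left(c{\left(r,2 \right)} + G\right) = 22 \left(1 - 18\right) = 22 \left(-17\right) = -374$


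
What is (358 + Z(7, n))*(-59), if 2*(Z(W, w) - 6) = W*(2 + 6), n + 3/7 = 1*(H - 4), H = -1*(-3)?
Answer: -23128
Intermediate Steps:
H = 3
n = -10/7 (n = -3/7 + 1*(3 - 4) = -3/7 + 1*(-1) = -3/7 - 1 = -10/7 ≈ -1.4286)
Z(W, w) = 6 + 4*W (Z(W, w) = 6 + (W*(2 + 6))/2 = 6 + (W*8)/2 = 6 + (8*W)/2 = 6 + 4*W)
(358 + Z(7, n))*(-59) = (358 + (6 + 4*7))*(-59) = (358 + (6 + 28))*(-59) = (358 + 34)*(-59) = 392*(-59) = -23128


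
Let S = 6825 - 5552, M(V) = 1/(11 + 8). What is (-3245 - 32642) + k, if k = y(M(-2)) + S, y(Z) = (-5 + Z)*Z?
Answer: -12495748/361 ≈ -34614.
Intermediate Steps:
M(V) = 1/19
y(Z) = Z*(-5 + Z)
S = 1273
k = 459459/361 (k = (-5 + 1/19)/19 + 1273 = (1/19)*(-94/19) + 1273 = -94/361 + 1273 = 459459/361 ≈ 1272.7)
(-3245 - 32642) + k = (-3245 - 32642) + 459459/361 = -35887 + 459459/361 = -12495748/361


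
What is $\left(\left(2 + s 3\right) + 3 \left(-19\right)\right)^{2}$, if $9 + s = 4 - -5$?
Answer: $3025$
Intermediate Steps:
$s = 0$ ($s = -9 + \left(4 - -5\right) = -9 + \left(4 + 5\right) = -9 + 9 = 0$)
$\left(\left(2 + s 3\right) + 3 \left(-19\right)\right)^{2} = \left(\left(2 + 0 \cdot 3\right) + 3 \left(-19\right)\right)^{2} = \left(\left(2 + 0\right) - 57\right)^{2} = \left(2 - 57\right)^{2} = \left(-55\right)^{2} = 3025$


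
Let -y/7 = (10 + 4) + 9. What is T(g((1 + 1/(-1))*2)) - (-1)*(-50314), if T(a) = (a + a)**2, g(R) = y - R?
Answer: 53370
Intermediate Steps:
y = -161 (y = -7*((10 + 4) + 9) = -7*(14 + 9) = -7*23 = -161)
g(R) = -161 - R
T(a) = 4*a**2 (T(a) = (2*a)**2 = 4*a**2)
T(g((1 + 1/(-1))*2)) - (-1)*(-50314) = 4*(-161 - (1 + 1/(-1))*2)**2 - (-1)*(-50314) = 4*(-161 - (1 - 1)*2)**2 - 1*50314 = 4*(-161 - 0*2)**2 - 50314 = 4*(-161 - 1*0)**2 - 50314 = 4*(-161 + 0)**2 - 50314 = 4*(-161)**2 - 50314 = 4*25921 - 50314 = 103684 - 50314 = 53370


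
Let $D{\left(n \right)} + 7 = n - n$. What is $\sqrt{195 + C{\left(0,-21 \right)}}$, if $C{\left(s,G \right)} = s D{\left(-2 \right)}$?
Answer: $\sqrt{195} \approx 13.964$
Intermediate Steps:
$D{\left(n \right)} = -7$ ($D{\left(n \right)} = -7 + \left(n - n\right) = -7 + 0 = -7$)
$C{\left(s,G \right)} = - 7 s$ ($C{\left(s,G \right)} = s \left(-7\right) = - 7 s$)
$\sqrt{195 + C{\left(0,-21 \right)}} = \sqrt{195 - 0} = \sqrt{195 + 0} = \sqrt{195}$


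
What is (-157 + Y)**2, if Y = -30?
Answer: 34969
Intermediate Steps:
(-157 + Y)**2 = (-157 - 30)**2 = (-187)**2 = 34969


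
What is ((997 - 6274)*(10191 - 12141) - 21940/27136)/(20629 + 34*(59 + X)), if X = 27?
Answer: 69808372115/159783552 ≈ 436.89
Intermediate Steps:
((997 - 6274)*(10191 - 12141) - 21940/27136)/(20629 + 34*(59 + X)) = ((997 - 6274)*(10191 - 12141) - 21940/27136)/(20629 + 34*(59 + 27)) = (-5277*(-1950) - 21940*1/27136)/(20629 + 34*86) = (10290150 - 5485/6784)/(20629 + 2924) = (69808372115/6784)/23553 = (69808372115/6784)*(1/23553) = 69808372115/159783552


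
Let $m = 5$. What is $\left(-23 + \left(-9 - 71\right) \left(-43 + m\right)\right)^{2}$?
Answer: $9102289$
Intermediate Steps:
$\left(-23 + \left(-9 - 71\right) \left(-43 + m\right)\right)^{2} = \left(-23 + \left(-9 - 71\right) \left(-43 + 5\right)\right)^{2} = \left(-23 - -3040\right)^{2} = \left(-23 + 3040\right)^{2} = 3017^{2} = 9102289$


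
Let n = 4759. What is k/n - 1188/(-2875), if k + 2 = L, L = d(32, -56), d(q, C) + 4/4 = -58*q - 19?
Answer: 254442/13682125 ≈ 0.018597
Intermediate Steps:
d(q, C) = -20 - 58*q (d(q, C) = -1 + (-58*q - 19) = -1 + (-19 - 58*q) = -20 - 58*q)
L = -1876 (L = -20 - 58*32 = -20 - 1856 = -1876)
k = -1878 (k = -2 - 1876 = -1878)
k/n - 1188/(-2875) = -1878/4759 - 1188/(-2875) = -1878*1/4759 - 1188*(-1/2875) = -1878/4759 + 1188/2875 = 254442/13682125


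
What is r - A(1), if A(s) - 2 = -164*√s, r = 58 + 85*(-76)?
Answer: -6240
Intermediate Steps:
r = -6402 (r = 58 - 6460 = -6402)
A(s) = 2 - 164*√s
r - A(1) = -6402 - (2 - 164*√1) = -6402 - (2 - 164*1) = -6402 - (2 - 164) = -6402 - 1*(-162) = -6402 + 162 = -6240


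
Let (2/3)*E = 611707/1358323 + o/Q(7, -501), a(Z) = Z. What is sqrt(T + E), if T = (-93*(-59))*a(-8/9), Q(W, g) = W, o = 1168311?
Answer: sqrt(199734554125187021031)/28524783 ≈ 495.46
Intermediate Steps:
T = -14632/3 (T = (-93*(-59))*(-8/9) = 5487*(-8*1/9) = 5487*(-8/9) = -14632/3 ≈ -4877.3)
E = 2380421976603/9508261 (E = 3*(611707/1358323 + 1168311/7)/2 = (3/2)*(1586947984402/9508261) = 2380421976603/9508261 ≈ 2.5035e+5)
sqrt(T + E) = sqrt(-14632/3 + 2380421976603/9508261) = sqrt(7002141054857/28524783) = sqrt(199734554125187021031)/28524783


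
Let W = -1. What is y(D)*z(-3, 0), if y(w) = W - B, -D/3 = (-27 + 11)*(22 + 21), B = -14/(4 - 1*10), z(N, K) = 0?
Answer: 0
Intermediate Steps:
B = 7/3 (B = -14/(4 - 10) = -14/(-6) = -14*(-1/6) = 7/3 ≈ 2.3333)
D = 2064 (D = -3*(-27 + 11)*(22 + 21) = -(-48)*43 = -3*(-688) = 2064)
y(w) = -10/3 (y(w) = -1 - 1*7/3 = -1 - 7/3 = -10/3)
y(D)*z(-3, 0) = -10/3*0 = 0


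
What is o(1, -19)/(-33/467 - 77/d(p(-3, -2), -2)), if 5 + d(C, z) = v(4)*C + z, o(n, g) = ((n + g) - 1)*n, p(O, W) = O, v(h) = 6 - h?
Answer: -6071/1870 ≈ -3.2465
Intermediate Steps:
o(n, g) = n*(-1 + g + n) (o(n, g) = ((g + n) - 1)*n = (-1 + g + n)*n = n*(-1 + g + n))
d(C, z) = -5 + z + 2*C (d(C, z) = -5 + ((6 - 1*4)*C + z) = -5 + ((6 - 4)*C + z) = -5 + (2*C + z) = -5 + (z + 2*C) = -5 + z + 2*C)
o(1, -19)/(-33/467 - 77/d(p(-3, -2), -2)) = (1*(-1 - 19 + 1))/(-33/467 - 77/(-5 - 2 + 2*(-3))) = (1*(-19))/(-33*1/467 - 77/(-5 - 2 - 6)) = -19/(-33/467 - 77/(-13)) = -19/(-33/467 - 77*(-1/13)) = -19/(-33/467 + 77/13) = -19/35530/6071 = -19*6071/35530 = -6071/1870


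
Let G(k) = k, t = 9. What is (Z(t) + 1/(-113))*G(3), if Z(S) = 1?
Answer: 336/113 ≈ 2.9734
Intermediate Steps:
(Z(t) + 1/(-113))*G(3) = (1 + 1/(-113))*3 = (1 - 1/113)*3 = (112/113)*3 = 336/113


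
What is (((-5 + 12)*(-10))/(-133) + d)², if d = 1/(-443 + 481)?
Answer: 441/1444 ≈ 0.30540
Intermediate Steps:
d = 1/38 ≈ 0.026316
(((-5 + 12)*(-10))/(-133) + d)² = (((-5 + 12)*(-10))/(-133) + 1/38)² = ((7*(-10))*(-1/133) + 1/38)² = (-70*(-1/133) + 1/38)² = (10/19 + 1/38)² = (21/38)² = 441/1444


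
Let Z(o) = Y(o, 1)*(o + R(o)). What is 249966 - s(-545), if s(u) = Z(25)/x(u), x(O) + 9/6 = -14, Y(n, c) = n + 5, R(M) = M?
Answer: 7751946/31 ≈ 2.5006e+5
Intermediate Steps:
Y(n, c) = 5 + n
x(O) = -31/2 (x(O) = -3/2 - 14 = -31/2)
Z(o) = 2*o*(5 + o) (Z(o) = (5 + o)*(o + o) = (5 + o)*(2*o) = 2*o*(5 + o))
s(u) = -3000/31 (s(u) = (2*25*(5 + 25))/(-31/2) = (2*25*30)*(-2/31) = 1500*(-2/31) = -3000/31)
249966 - s(-545) = 249966 - 1*(-3000/31) = 249966 + 3000/31 = 7751946/31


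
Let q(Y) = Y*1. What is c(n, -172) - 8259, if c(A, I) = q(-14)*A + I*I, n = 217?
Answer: 18287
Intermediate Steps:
q(Y) = Y
c(A, I) = I² - 14*A (c(A, I) = -14*A + I*I = -14*A + I² = I² - 14*A)
c(n, -172) - 8259 = ((-172)² - 14*217) - 8259 = (29584 - 3038) - 8259 = 26546 - 8259 = 18287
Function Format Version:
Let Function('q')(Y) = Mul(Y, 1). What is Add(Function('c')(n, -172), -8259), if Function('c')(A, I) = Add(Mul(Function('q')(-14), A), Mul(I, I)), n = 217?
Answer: 18287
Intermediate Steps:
Function('q')(Y) = Y
Function('c')(A, I) = Add(Pow(I, 2), Mul(-14, A)) (Function('c')(A, I) = Add(Mul(-14, A), Mul(I, I)) = Add(Mul(-14, A), Pow(I, 2)) = Add(Pow(I, 2), Mul(-14, A)))
Add(Function('c')(n, -172), -8259) = Add(Add(Pow(-172, 2), Mul(-14, 217)), -8259) = Add(Add(29584, -3038), -8259) = Add(26546, -8259) = 18287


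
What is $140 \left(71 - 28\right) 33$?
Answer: $198660$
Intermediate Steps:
$140 \left(71 - 28\right) 33 = 140 \cdot 43 \cdot 33 = 6020 \cdot 33 = 198660$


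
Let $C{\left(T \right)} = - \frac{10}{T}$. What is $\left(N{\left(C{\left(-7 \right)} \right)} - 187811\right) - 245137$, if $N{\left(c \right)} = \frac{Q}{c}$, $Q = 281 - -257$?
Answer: $- \frac{2162857}{5} \approx -4.3257 \cdot 10^{5}$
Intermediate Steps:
$Q = 538$ ($Q = 281 + 257 = 538$)
$N{\left(c \right)} = \frac{538}{c}$
$\left(N{\left(C{\left(-7 \right)} \right)} - 187811\right) - 245137 = \left(\frac{538}{\left(-10\right) \frac{1}{-7}} - 187811\right) - 245137 = \left(\frac{538}{\left(-10\right) \left(- \frac{1}{7}\right)} - 187811\right) - 245137 = \left(\frac{538}{\frac{10}{7}} - 187811\right) - 245137 = \left(538 \cdot \frac{7}{10} - 187811\right) - 245137 = \left(\frac{1883}{5} - 187811\right) - 245137 = - \frac{937172}{5} - 245137 = - \frac{2162857}{5}$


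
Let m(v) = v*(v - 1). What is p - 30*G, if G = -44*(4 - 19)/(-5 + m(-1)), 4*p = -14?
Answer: 13193/2 ≈ 6596.5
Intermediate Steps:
p = -7/2 (p = (¼)*(-14) = -7/2 ≈ -3.5000)
m(v) = v*(-1 + v)
G = -220 (G = -44*(4 - 19)/(-5 - (-1 - 1)) = -44*(-15/(-5 - 1*(-2))) = -44*(-15/(-5 + 2)) = -44/((-3*(-1/15))) = -44/⅕ = -44*5 = -220)
p - 30*G = -7/2 - 30*(-220) = -7/2 + 6600 = 13193/2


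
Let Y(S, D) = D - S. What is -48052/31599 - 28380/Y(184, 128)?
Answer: 223522177/442386 ≈ 505.27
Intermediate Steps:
-48052/31599 - 28380/Y(184, 128) = -48052/31599 - 28380/(128 - 1*184) = -48052*1/31599 - 28380/(128 - 184) = -48052/31599 - 28380/(-56) = -48052/31599 - 28380*(-1/56) = -48052/31599 + 7095/14 = 223522177/442386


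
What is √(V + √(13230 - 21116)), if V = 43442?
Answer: √(43442 + I*√7886) ≈ 208.43 + 0.213*I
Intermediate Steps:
√(V + √(13230 - 21116)) = √(43442 + √(13230 - 21116)) = √(43442 + √(-7886)) = √(43442 + I*√7886)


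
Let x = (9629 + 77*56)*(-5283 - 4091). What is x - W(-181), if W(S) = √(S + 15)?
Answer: -130682934 - I*√166 ≈ -1.3068e+8 - 12.884*I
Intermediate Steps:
W(S) = √(15 + S)
x = -130682934 (x = (9629 + 4312)*(-9374) = 13941*(-9374) = -130682934)
x - W(-181) = -130682934 - √(15 - 181) = -130682934 - √(-166) = -130682934 - I*√166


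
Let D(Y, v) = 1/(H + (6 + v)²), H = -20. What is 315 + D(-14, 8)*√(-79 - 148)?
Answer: 315 + I*√227/176 ≈ 315.0 + 0.085605*I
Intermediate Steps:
D(Y, v) = 1/(-20 + (6 + v)²)
315 + D(-14, 8)*√(-79 - 148) = 315 + √(-79 - 148)/(-20 + (6 + 8)²) = 315 + √(-227)/(-20 + 14²) = 315 + (I*√227)/(-20 + 196) = 315 + (I*√227)/176 = 315 + I*√227/176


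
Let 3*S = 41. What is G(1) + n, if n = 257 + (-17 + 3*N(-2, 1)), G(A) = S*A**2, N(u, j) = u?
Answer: 743/3 ≈ 247.67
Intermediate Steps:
S = 41/3 (S = (1/3)*41 = 41/3 ≈ 13.667)
G(A) = 41*A**2/3
n = 234 (n = 257 + (-17 + 3*(-2)) = 257 + (-17 - 6) = 257 - 23 = 234)
G(1) + n = (41/3)*1**2 + 234 = (41/3)*1 + 234 = 41/3 + 234 = 743/3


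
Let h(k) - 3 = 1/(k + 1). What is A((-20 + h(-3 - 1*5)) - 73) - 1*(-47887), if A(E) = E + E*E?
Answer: 2740207/49 ≈ 55923.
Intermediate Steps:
h(k) = 3 + 1/(1 + k) (h(k) = 3 + 1/(k + 1) = 3 + 1/(1 + k))
A(E) = E + E²
A((-20 + h(-3 - 1*5)) - 73) - 1*(-47887) = ((-20 + (4 + 3*(-3 - 1*5))/(1 + (-3 - 1*5))) - 73)*(1 + ((-20 + (4 + 3*(-3 - 1*5))/(1 + (-3 - 1*5))) - 73)) - 1*(-47887) = ((-20 + (4 + 3*(-3 - 5))/(1 + (-3 - 5))) - 73)*(1 + ((-20 + (4 + 3*(-3 - 5))/(1 + (-3 - 5))) - 73)) + 47887 = ((-20 + (4 + 3*(-8))/(1 - 8)) - 73)*(1 + ((-20 + (4 + 3*(-8))/(1 - 8)) - 73)) + 47887 = ((-20 + (4 - 24)/(-7)) - 73)*(1 + ((-20 + (4 - 24)/(-7)) - 73)) + 47887 = ((-20 - ⅐*(-20)) - 73)*(1 + ((-20 - ⅐*(-20)) - 73)) + 47887 = ((-20 + 20/7) - 73)*(1 + ((-20 + 20/7) - 73)) + 47887 = (-120/7 - 73)*(1 + (-120/7 - 73)) + 47887 = -631*(1 - 631/7)/7 + 47887 = -631/7*(-624/7) + 47887 = 393744/49 + 47887 = 2740207/49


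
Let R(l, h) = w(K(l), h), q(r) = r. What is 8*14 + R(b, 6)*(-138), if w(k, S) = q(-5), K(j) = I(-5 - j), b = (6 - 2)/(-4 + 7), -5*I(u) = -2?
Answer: 802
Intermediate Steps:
I(u) = ⅖ (I(u) = -⅕*(-2) = ⅖)
b = 4/3 ≈ 1.3333
K(j) = ⅖
w(k, S) = -5
R(l, h) = -5
8*14 + R(b, 6)*(-138) = 8*14 - 5*(-138) = 112 + 690 = 802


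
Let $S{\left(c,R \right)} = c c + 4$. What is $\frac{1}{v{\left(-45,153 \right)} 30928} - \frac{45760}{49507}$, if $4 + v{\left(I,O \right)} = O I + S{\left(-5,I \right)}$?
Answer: $- \frac{9708719870307}{10503706122560} \approx -0.92431$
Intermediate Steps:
$S{\left(c,R \right)} = 4 + c^{2}$ ($S{\left(c,R \right)} = c^{2} + 4 = 4 + c^{2}$)
$v{\left(I,O \right)} = 25 + I O$ ($v{\left(I,O \right)} = -4 + \left(O I + \left(4 + \left(-5\right)^{2}\right)\right) = -4 + \left(I O + \left(4 + 25\right)\right) = -4 + \left(I O + 29\right) = -4 + \left(29 + I O\right) = 25 + I O$)
$\frac{1}{v{\left(-45,153 \right)} 30928} - \frac{45760}{49507} = \frac{1}{\left(25 - 6885\right) 30928} - \frac{45760}{49507} = \frac{1}{25 - 6885} \cdot \frac{1}{30928} - \frac{45760}{49507} = \frac{1}{-6860} \cdot \frac{1}{30928} - \frac{45760}{49507} = \left(- \frac{1}{6860}\right) \frac{1}{30928} - \frac{45760}{49507} = - \frac{1}{212166080} - \frac{45760}{49507} = - \frac{9708719870307}{10503706122560}$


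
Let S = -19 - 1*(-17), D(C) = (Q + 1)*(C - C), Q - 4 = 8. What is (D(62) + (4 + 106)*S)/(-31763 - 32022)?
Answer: 44/12757 ≈ 0.0034491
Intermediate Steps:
Q = 12 (Q = 4 + 8 = 12)
D(C) = 0 (D(C) = (12 + 1)*(C - C) = 13*0 = 0)
S = -2 (S = -19 + 17 = -2)
(D(62) + (4 + 106)*S)/(-31763 - 32022) = (0 + (4 + 106)*(-2))/(-31763 - 32022) = (0 + 110*(-2))/(-63785) = (0 - 220)*(-1/63785) = -220*(-1/63785) = 44/12757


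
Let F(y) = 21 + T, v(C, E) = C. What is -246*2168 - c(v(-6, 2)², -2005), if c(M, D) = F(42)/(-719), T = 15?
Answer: -383462796/719 ≈ -5.3333e+5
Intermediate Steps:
F(y) = 36 (F(y) = 21 + 15 = 36)
c(M, D) = -36/719 (c(M, D) = 36/(-719) = 36*(-1/719) = -36/719)
-246*2168 - c(v(-6, 2)², -2005) = -246*2168 - 1*(-36/719) = -533328 + 36/719 = -383462796/719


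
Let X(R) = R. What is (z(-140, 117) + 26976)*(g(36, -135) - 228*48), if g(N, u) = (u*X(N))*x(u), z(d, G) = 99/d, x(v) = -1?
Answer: -5744118861/35 ≈ -1.6412e+8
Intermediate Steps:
g(N, u) = -N*u (g(N, u) = (u*N)*(-1) = (N*u)*(-1) = -N*u)
(z(-140, 117) + 26976)*(g(36, -135) - 228*48) = (99/(-140) + 26976)*(-1*36*(-135) - 228*48) = (99*(-1/140) + 26976)*(4860 - 10944) = (-99/140 + 26976)*(-6084) = (3776541/140)*(-6084) = -5744118861/35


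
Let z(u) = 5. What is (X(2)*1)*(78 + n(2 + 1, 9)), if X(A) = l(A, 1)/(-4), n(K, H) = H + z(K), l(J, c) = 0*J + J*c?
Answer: -46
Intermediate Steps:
l(J, c) = J*c (l(J, c) = 0 + J*c = J*c)
n(K, H) = 5 + H (n(K, H) = H + 5 = 5 + H)
X(A) = -A/4 (X(A) = (A*1)/(-4) = A*(-1/4) = -A/4)
(X(2)*1)*(78 + n(2 + 1, 9)) = (-1/4*2*1)*(78 + (5 + 9)) = (-1/2*1)*(78 + 14) = -1/2*92 = -46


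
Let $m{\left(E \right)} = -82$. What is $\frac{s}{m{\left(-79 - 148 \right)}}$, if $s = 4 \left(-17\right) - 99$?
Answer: $\frac{167}{82} \approx 2.0366$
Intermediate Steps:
$s = -167$ ($s = -68 - 99 = -167$)
$\frac{s}{m{\left(-79 - 148 \right)}} = - \frac{167}{-82} = \left(-167\right) \left(- \frac{1}{82}\right) = \frac{167}{82}$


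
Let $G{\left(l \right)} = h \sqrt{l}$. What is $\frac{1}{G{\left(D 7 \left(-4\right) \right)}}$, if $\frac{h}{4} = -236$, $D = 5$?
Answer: $\frac{i \sqrt{35}}{66080} \approx 8.9529 \cdot 10^{-5} i$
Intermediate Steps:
$h = -944$ ($h = 4 \left(-236\right) = -944$)
$G{\left(l \right)} = - 944 \sqrt{l}$
$\frac{1}{G{\left(D 7 \left(-4\right) \right)}} = \frac{1}{\left(-944\right) \sqrt{5 \cdot 7 \left(-4\right)}} = \frac{1}{\left(-944\right) \sqrt{35 \left(-4\right)}} = \frac{1}{\left(-944\right) \sqrt{-140}} = \frac{1}{\left(-944\right) 2 i \sqrt{35}} = \frac{1}{\left(-1888\right) i \sqrt{35}} = \frac{i \sqrt{35}}{66080}$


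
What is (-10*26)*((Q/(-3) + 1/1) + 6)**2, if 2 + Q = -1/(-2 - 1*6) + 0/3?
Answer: -241865/16 ≈ -15117.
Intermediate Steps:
Q = -15/8 (Q = -2 + (-1/(-2 - 1*6) + 0/3) = -2 + (-1/(-2 - 6) + 0*(1/3)) = -2 + (-1/(-8) + 0) = -2 + (-1*(-1/8) + 0) = -2 + (1/8 + 0) = -2 + 1/8 = -15/8 ≈ -1.8750)
(-10*26)*((Q/(-3) + 1/1) + 6)**2 = (-10*26)*((-15/8/(-3) + 1/1) + 6)**2 = -260*((-15/8*(-1/3) + 1*1) + 6)**2 = -260*((5/8 + 1) + 6)**2 = -260*(13/8 + 6)**2 = -260*(61/8)**2 = -260*3721/64 = -241865/16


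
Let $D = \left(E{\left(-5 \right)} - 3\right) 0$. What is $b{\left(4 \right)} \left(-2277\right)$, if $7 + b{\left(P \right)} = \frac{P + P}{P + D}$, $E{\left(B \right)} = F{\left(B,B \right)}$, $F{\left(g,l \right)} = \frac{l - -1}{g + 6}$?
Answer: $11385$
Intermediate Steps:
$F{\left(g,l \right)} = \frac{1 + l}{6 + g}$ ($F{\left(g,l \right)} = \frac{l + 1}{6 + g} = \frac{1 + l}{6 + g}$)
$E{\left(B \right)} = \frac{1 + B}{6 + B}$
$D = 0$ ($D = \left(\frac{1 - 5}{6 - 5} - 3\right) 0 = \left(1^{-1} \left(-4\right) - 3\right) 0 = \left(1 \left(-4\right) - 3\right) 0 = \left(-4 - 3\right) 0 = \left(-7\right) 0 = 0$)
$b{\left(P \right)} = -5$ ($b{\left(P \right)} = -7 + \frac{P + P}{P + 0} = -7 + \frac{2 P}{P} = -7 + 2 = -5$)
$b{\left(4 \right)} \left(-2277\right) = \left(-5\right) \left(-2277\right) = 11385$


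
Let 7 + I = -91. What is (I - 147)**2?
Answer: 60025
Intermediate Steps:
I = -98 (I = -7 - 91 = -98)
(I - 147)**2 = (-98 - 147)**2 = (-245)**2 = 60025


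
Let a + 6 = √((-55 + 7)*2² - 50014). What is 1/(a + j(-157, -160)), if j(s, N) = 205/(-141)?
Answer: -148191/999250087 - 19881*I*√50206/999250087 ≈ -0.0001483 - 0.004458*I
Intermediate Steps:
j(s, N) = -205/141 (j(s, N) = 205*(-1/141) = -205/141)
a = -6 + I*√50206 (a = -6 + √((-55 + 7)*2² - 50014) = -6 + √(-48*4 - 50014) = -6 + √(-192 - 50014) = -6 + √(-50206) = -6 + I*√50206 ≈ -6.0 + 224.07*I)
1/(a + j(-157, -160)) = 1/((-6 + I*√50206) - 205/141) = 1/(-1051/141 + I*√50206)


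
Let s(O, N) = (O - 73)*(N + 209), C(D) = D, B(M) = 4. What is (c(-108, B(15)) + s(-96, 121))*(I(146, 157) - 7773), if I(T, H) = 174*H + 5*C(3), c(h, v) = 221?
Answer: -1086538440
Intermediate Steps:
s(O, N) = (-73 + O)*(209 + N)
I(T, H) = 15 + 174*H (I(T, H) = 174*H + 5*3 = 174*H + 15 = 15 + 174*H)
(c(-108, B(15)) + s(-96, 121))*(I(146, 157) - 7773) = (221 + (-15257 - 73*121 + 209*(-96) + 121*(-96)))*((15 + 174*157) - 7773) = (221 + (-15257 - 8833 - 20064 - 11616))*((15 + 27318) - 7773) = (221 - 55770)*(27333 - 7773) = -55549*19560 = -1086538440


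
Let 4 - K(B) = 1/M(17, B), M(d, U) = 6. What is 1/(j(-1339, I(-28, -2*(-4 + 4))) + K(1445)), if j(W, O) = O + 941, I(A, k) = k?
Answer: 6/5669 ≈ 0.0010584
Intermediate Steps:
j(W, O) = 941 + O
K(B) = 23/6 (K(B) = 4 - 1/6 = 4 - 1*⅙ = 4 - ⅙ = 23/6)
1/(j(-1339, I(-28, -2*(-4 + 4))) + K(1445)) = 1/((941 - 2*(-4 + 4)) + 23/6) = 1/((941 - 2*0) + 23/6) = 1/((941 + 0) + 23/6) = 1/(941 + 23/6) = 1/(5669/6) = 6/5669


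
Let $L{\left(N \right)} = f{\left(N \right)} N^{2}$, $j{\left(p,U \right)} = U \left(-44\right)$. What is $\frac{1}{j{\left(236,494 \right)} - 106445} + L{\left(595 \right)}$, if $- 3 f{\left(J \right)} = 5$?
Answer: $- \frac{25210710292}{42727} \approx -5.9004 \cdot 10^{5}$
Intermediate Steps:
$f{\left(J \right)} = - \frac{5}{3}$ ($f{\left(J \right)} = \left(- \frac{1}{3}\right) 5 = - \frac{5}{3}$)
$j{\left(p,U \right)} = - 44 U$
$L{\left(N \right)} = - \frac{5 N^{2}}{3}$
$\frac{1}{j{\left(236,494 \right)} - 106445} + L{\left(595 \right)} = \frac{1}{\left(-44\right) 494 - 106445} - \frac{5 \cdot 595^{2}}{3} = \frac{1}{-21736 - 106445} - \frac{1770125}{3} = \frac{1}{-128181} - \frac{1770125}{3} = - \frac{1}{128181} - \frac{1770125}{3} = - \frac{25210710292}{42727}$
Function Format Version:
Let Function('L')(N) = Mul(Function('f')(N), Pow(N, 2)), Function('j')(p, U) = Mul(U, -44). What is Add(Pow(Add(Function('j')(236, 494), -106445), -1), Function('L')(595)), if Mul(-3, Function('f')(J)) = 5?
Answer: Rational(-25210710292, 42727) ≈ -5.9004e+5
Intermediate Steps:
Function('f')(J) = Rational(-5, 3) (Function('f')(J) = Mul(Rational(-1, 3), 5) = Rational(-5, 3))
Function('j')(p, U) = Mul(-44, U)
Function('L')(N) = Mul(Rational(-5, 3), Pow(N, 2))
Add(Pow(Add(Function('j')(236, 494), -106445), -1), Function('L')(595)) = Add(Pow(Add(Mul(-44, 494), -106445), -1), Mul(Rational(-5, 3), Pow(595, 2))) = Add(Pow(Add(-21736, -106445), -1), Mul(Rational(-5, 3), 354025)) = Add(Pow(-128181, -1), Rational(-1770125, 3)) = Add(Rational(-1, 128181), Rational(-1770125, 3)) = Rational(-25210710292, 42727)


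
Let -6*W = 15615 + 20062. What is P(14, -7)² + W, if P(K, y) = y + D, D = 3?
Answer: -35581/6 ≈ -5930.2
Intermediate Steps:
P(K, y) = 3 + y (P(K, y) = y + 3 = 3 + y)
W = -35677/6 (W = -(15615 + 20062)/6 = -⅙*35677 = -35677/6 ≈ -5946.2)
P(14, -7)² + W = (3 - 7)² - 35677/6 = (-4)² - 35677/6 = 16 - 35677/6 = -35581/6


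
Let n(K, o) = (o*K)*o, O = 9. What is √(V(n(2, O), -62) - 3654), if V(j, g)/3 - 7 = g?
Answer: I*√3819 ≈ 61.798*I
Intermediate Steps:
n(K, o) = K*o² (n(K, o) = (K*o)*o = K*o²)
V(j, g) = 21 + 3*g
√(V(n(2, O), -62) - 3654) = √((21 + 3*(-62)) - 3654) = √((21 - 186) - 3654) = √(-165 - 3654) = √(-3819) = I*√3819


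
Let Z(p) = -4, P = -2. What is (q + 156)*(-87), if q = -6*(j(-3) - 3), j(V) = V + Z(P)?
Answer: -18792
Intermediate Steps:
j(V) = -4 + V (j(V) = V - 4 = -4 + V)
q = 60 (q = -6*((-4 - 3) - 3) = -6*(-7 - 3) = -6*(-10) = 60)
(q + 156)*(-87) = (60 + 156)*(-87) = 216*(-87) = -18792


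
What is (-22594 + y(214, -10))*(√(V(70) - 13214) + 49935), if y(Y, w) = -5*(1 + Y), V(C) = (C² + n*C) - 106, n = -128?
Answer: -1181911515 - 47338*I*√4345 ≈ -1.1819e+9 - 3.1204e+6*I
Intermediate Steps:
V(C) = -106 + C² - 128*C (V(C) = (C² - 128*C) - 106 = -106 + C² - 128*C)
y(Y, w) = -5 - 5*Y
(-22594 + y(214, -10))*(√(V(70) - 13214) + 49935) = (-22594 + (-5 - 5*214))*(√((-106 + 70² - 128*70) - 13214) + 49935) = (-22594 + (-5 - 1070))*(√((-106 + 4900 - 8960) - 13214) + 49935) = (-22594 - 1075)*(√(-4166 - 13214) + 49935) = -23669*(√(-17380) + 49935) = -23669*(2*I*√4345 + 49935) = -23669*(49935 + 2*I*√4345) = -1181911515 - 47338*I*√4345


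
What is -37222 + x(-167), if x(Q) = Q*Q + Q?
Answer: -9500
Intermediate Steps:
x(Q) = Q + Q**2 (x(Q) = Q**2 + Q = Q + Q**2)
-37222 + x(-167) = -37222 - 167*(1 - 167) = -37222 - 167*(-166) = -37222 + 27722 = -9500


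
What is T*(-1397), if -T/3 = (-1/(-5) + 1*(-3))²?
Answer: 821436/25 ≈ 32857.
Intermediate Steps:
T = -588/25 (T = -3*(-1/(-5) + 1*(-3))² = -3*(-1*(-⅕) - 3)² = -3*(⅕ - 3)² = -3*(-14/5)² = -3*196/25 = -588/25 ≈ -23.520)
T*(-1397) = -588/25*(-1397) = 821436/25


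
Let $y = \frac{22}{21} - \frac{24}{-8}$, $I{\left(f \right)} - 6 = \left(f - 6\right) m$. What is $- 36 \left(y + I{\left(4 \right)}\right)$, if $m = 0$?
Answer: $- \frac{2532}{7} \approx -361.71$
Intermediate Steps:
$I{\left(f \right)} = 6$ ($I{\left(f \right)} = 6 + \left(f - 6\right) 0 = 6 + \left(-6 + f\right) 0 = 6 + 0 = 6$)
$y = \frac{85}{21}$ ($y = 22 \cdot \frac{1}{21} - -3 = \frac{22}{21} + 3 = \frac{85}{21} \approx 4.0476$)
$- 36 \left(y + I{\left(4 \right)}\right) = - 36 \left(\frac{85}{21} + 6\right) = \left(-36\right) \frac{211}{21} = - \frac{2532}{7}$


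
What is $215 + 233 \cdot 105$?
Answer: $24680$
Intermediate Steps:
$215 + 233 \cdot 105 = 215 + 24465 = 24680$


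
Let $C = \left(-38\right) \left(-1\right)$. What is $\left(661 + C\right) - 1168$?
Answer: $-469$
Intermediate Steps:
$C = 38$
$\left(661 + C\right) - 1168 = \left(661 + 38\right) - 1168 = 699 - 1168 = -469$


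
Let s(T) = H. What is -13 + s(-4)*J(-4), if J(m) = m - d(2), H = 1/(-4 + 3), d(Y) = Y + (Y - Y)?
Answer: -7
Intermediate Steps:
d(Y) = Y (d(Y) = Y + 0 = Y)
H = -1 (H = 1/(-1) = -1)
s(T) = -1
J(m) = -2 + m (J(m) = m - 1*2 = m - 2 = -2 + m)
-13 + s(-4)*J(-4) = -13 - (-2 - 4) = -13 - 1*(-6) = -13 + 6 = -7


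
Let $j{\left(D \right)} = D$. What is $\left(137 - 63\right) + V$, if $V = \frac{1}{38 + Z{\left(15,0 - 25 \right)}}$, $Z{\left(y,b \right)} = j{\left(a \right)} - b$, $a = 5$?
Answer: $\frac{5033}{68} \approx 74.015$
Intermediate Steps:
$Z{\left(y,b \right)} = 5 - b$
$V = \frac{1}{68}$ ($V = \frac{1}{38 + \left(5 - \left(0 - 25\right)\right)} = \frac{1}{38 + \left(5 - -25\right)} = \frac{1}{38 + \left(5 + 25\right)} = \frac{1}{38 + 30} = \frac{1}{68} \approx 0.014706$)
$\left(137 - 63\right) + V = \left(137 - 63\right) + \frac{1}{68} = 74 + \frac{1}{68} = \frac{5033}{68}$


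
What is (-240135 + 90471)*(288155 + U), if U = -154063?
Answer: -20068745088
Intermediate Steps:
(-240135 + 90471)*(288155 + U) = (-240135 + 90471)*(288155 - 154063) = -149664*134092 = -20068745088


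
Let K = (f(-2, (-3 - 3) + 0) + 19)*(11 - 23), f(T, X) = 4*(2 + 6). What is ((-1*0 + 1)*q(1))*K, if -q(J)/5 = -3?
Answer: -9180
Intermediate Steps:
q(J) = 15 (q(J) = -5*(-3) = 15)
f(T, X) = 32 (f(T, X) = 4*8 = 32)
K = -612 (K = (32 + 19)*(11 - 23) = 51*(-12) = -612)
((-1*0 + 1)*q(1))*K = ((-1*0 + 1)*15)*(-612) = ((0 + 1)*15)*(-612) = (1*15)*(-612) = 15*(-612) = -9180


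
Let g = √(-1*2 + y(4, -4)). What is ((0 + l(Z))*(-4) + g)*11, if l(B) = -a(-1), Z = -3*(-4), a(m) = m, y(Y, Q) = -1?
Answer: -44 + 11*I*√3 ≈ -44.0 + 19.053*I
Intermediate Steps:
Z = 12
l(B) = 1 (l(B) = -1*(-1) = 1)
g = I*√3 (g = √(-1*2 - 1) = √(-2 - 1) = √(-3) = I*√3 ≈ 1.732*I)
((0 + l(Z))*(-4) + g)*11 = ((0 + 1)*(-4) + I*√3)*11 = (1*(-4) + I*√3)*11 = (-4 + I*√3)*11 = -44 + 11*I*√3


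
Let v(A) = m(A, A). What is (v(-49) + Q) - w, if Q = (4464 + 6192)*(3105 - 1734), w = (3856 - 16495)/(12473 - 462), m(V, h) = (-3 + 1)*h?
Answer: 175474404853/12011 ≈ 1.4609e+7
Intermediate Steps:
m(V, h) = -2*h
v(A) = -2*A
w = -12639/12011 ≈ -1.0523
Q = 14609376 (Q = 10656*1371 = 14609376)
(v(-49) + Q) - w = (-2*(-49) + 14609376) - 1*(-12639/12011) = (98 + 14609376) + 12639/12011 = 14609474 + 12639/12011 = 175474404853/12011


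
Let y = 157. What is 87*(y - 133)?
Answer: 2088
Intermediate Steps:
87*(y - 133) = 87*(157 - 133) = 87*24 = 2088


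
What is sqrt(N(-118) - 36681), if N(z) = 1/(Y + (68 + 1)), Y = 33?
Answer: I*sqrt(381629022)/102 ≈ 191.52*I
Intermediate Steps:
N(z) = 1/102 (N(z) = 1/(33 + (68 + 1)) = 1/(33 + 69) = 1/102)
sqrt(N(-118) - 36681) = sqrt(1/102 - 36681) = sqrt(-3741461/102) = I*sqrt(381629022)/102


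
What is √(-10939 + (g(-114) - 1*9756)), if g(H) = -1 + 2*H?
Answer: 2*I*√5231 ≈ 144.65*I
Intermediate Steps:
√(-10939 + (g(-114) - 1*9756)) = √(-10939 + ((-1 + 2*(-114)) - 1*9756)) = √(-10939 + ((-1 - 228) - 9756)) = √(-10939 + (-229 - 9756)) = √(-10939 - 9985) = √(-20924) = 2*I*√5231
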